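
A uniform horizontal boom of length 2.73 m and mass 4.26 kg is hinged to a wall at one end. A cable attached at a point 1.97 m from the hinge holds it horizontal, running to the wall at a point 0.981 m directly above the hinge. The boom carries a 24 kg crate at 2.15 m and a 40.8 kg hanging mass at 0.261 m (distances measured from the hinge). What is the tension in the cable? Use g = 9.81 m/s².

Choose the hinge as the axis so the unknown hinge reaction has zero arm there.
Beam weight: 4.26 × 9.81 = 41.79 N down at 1.365 m → arm 1.365 m, τ = 41.79 × 1.365 = 57.04 N·m clockwise.
Crate: 24 × 9.81 = 235.4 N down at 2.15 m → arm 2.15 m, τ = 235.4 × 2.15 = 506.1 N·m clockwise.
Hanging mass: 40.8 × 9.81 = 400.2 N down at 0.261 m → arm 0.261 m, τ = 400.2 × 0.261 = 104.5 N·m clockwise.
Total clockwise load moment = 667.6 N·m.
The cable tension T acts at 1.97 m; only its component perpendicular to the boom, T sinθ, produces torque. sinθ = h/√(h²+d²) = 0.981/√(0.981²+1.97²) = 0.4458.
For rotational equilibrium, T × 1.97 × 0.4458 = 667.6, so T = 667.6 / 0.8782 = 760 N.

T ≈ 760 N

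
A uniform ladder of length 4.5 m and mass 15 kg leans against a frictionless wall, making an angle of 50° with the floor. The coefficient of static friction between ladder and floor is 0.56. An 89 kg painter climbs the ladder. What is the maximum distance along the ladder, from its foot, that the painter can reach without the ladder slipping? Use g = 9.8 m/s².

Taking torques about the foot of the ladder:
Ladder weight 15×9.8 = 147 N acts at 2.25 m along the ladder; its horizontal arm is 2.25·cos50° = 1.446 m → τ = 212.6 N·m clockwise.
Painter weight 89×9.8 = 872.2 N at distance d → arm d·cos50° → τ = 872.2·d·0.6428 clockwise.
Wall normal N at the top has arm L sinθ = 3.447 m counterclockwise, so Στ = 0 gives N·3.447 = 212.6 + 560.7·d.
ΣFy = 0 ⇒ N_floor = 1019 N, so the maximum friction is μ_s·N_floor = 0.56×1019 = 570.6 N. ΣFx = 0 ⇒ N_wall = f, so at the slipping point N = 570.6 N.
Substituting: 570.6×3.447 = 212.6 + 560.7·d ⇒ d = (1967 − 212.6) / 560.7 = 3.13 m.

d ≈ 3.13 m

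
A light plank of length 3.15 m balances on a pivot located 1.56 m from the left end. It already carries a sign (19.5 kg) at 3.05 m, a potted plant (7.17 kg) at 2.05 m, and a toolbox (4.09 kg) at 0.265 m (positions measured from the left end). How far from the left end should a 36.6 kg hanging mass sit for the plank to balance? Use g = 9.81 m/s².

Sum moments about the pivot (at 1.56 m from the left end) (the support reaction has zero arm there).
Sign: 19.5 × 9.81 = 191.3 N down at 3.05 m → arm 1.49 m, τ = 191.3 × 1.49 = 285 N·m clockwise.
Potted plant: 7.17 × 9.81 = 70.34 N down at 2.05 m → arm 0.49 m, τ = 70.34 × 0.49 = 34.47 N·m clockwise.
Toolbox: 4.09 × 9.81 = 40.12 N down at 0.265 m → arm 1.295 m, τ = 40.12 × 1.295 = 51.96 N·m counterclockwise.
Net moment of existing loads = 267.5 N·m clockwise.
The hanging mass weighs 36.6 × 9.81 = 359 N and must supply an equal counterclockwise moment, so its lever arm about the pivot is 267.5 / 359 = 0.745 m.
That puts it at 1.56 − 0.745 = 0.815 m from the left end.

x ≈ 0.815 m from the left end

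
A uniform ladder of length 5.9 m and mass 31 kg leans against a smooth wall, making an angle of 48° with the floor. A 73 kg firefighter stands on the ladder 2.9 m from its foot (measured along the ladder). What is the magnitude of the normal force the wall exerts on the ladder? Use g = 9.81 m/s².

Sum moments about the foot of the ladder (the floor normal and friction both act there and drop out).
Ladder weight 31×9.81 = 304.1 N acts at 2.95 m along the ladder; its horizontal arm is 2.95·cos48° = 1.974 m → τ = 600.3 N·m clockwise.
Firefighter: 73×9.81 = 716.1 N at 2.9 m → arm 1.94 m → τ = 1389 N·m clockwise.
Wall normal N acts horizontally at the top; its moment arm is the height L sinθ = 5.9·sin48° = 4.385 m, counterclockwise.
For rotational equilibrium, N × 4.385 = 1989, so N = 454 N.

N_wall ≈ 454 N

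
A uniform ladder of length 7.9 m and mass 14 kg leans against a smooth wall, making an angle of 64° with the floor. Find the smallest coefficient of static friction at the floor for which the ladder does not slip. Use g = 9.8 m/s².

μ_min ≈ 0.244

Sum moments about the foot of the ladder (the floor normal and friction both act there and drop out).
Ladder weight 14×9.8 = 137.2 N acts at 3.95 m along the ladder; its horizontal arm is 3.95·cos64° = 1.732 m → τ = 237.6 N·m clockwise.
Wall normal N acts horizontally at the top; its moment arm is the height L sinθ = 7.9·sin64° = 7.1 m, counterclockwise.
Setting net torque to zero: N × 7.1 = 237.6 → N = 33.46 N.
ΣFx = 0 ⇒ f = N_wall = 33.46 N. ΣFy = 0 ⇒ N_floor = 137.2 N.
μ_min = f / N_floor = 33.46 / 137.2 = 0.244.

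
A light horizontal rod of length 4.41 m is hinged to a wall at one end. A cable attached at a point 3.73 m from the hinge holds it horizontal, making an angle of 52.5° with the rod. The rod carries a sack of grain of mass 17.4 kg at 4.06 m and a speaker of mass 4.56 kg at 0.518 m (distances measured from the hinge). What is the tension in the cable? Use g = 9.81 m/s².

T ≈ 242 N

Sum moments about the hinge (the unknown hinge reaction has zero arm there).
Sack of grain: 17.4 × 9.81 = 170.7 N down at 4.06 m → arm 4.06 m, τ = 170.7 × 4.06 = 693 N·m clockwise.
Speaker: 4.56 × 9.81 = 44.73 N down at 0.518 m → arm 0.518 m, τ = 44.73 × 0.518 = 23.17 N·m clockwise.
Total clockwise load moment = 716.2 N·m.
The cable tension T acts at 3.73 m; only its component perpendicular to the rod, T sinθ, produces torque. sin 52.5° = 0.7934.
For rotational equilibrium, T × 3.73 × 0.7934 = 716.2, so T = 716.2 / 2.959 = 242 N.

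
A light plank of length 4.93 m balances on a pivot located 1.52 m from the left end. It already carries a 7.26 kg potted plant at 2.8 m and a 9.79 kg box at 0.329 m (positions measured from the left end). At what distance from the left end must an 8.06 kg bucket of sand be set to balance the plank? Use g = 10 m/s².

Choose the pivot (at 1.52 m from the left end) as the axis so the support reaction has zero arm there.
Potted plant: 7.26 × 10 = 72.6 N down at 2.8 m → arm 1.28 m, τ = 72.6 × 1.28 = 92.93 N·m clockwise.
Box: 9.79 × 10 = 97.9 N down at 0.329 m → arm 1.191 m, τ = 97.9 × 1.191 = 116.6 N·m counterclockwise.
Net moment of existing loads = 23.67 N·m counterclockwise.
The bucket of sand weighs 8.06 × 10 = 80.6 N and must supply an equal clockwise moment, so its lever arm about the pivot is 23.67 / 80.6 = 0.294 m.
That puts it at 1.52 + 0.294 = 1.81 m from the left end.

x ≈ 1.81 m from the left end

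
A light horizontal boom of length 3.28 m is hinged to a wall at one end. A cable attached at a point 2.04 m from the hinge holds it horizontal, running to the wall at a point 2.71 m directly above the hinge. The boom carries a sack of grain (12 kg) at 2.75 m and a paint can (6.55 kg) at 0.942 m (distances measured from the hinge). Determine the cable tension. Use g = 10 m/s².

T ≈ 240 N

Taking torques about the hinge:
Sack of grain: 12 × 10 = 120 N down at 2.75 m → arm 2.75 m, τ = 120 × 2.75 = 330 N·m clockwise.
Paint can: 6.55 × 10 = 65.5 N down at 0.942 m → arm 0.942 m, τ = 65.5 × 0.942 = 61.7 N·m clockwise.
Total clockwise load moment = 391.7 N·m.
The cable tension T acts at 2.04 m; only its component perpendicular to the boom, T sinθ, produces torque. sinθ = h/√(h²+d²) = 2.71/√(2.71²+2.04²) = 0.7989.
Στ = 0 ⇒ T × 2.04 × 0.7989 = 391.7 ⇒ T = 391.7 / 1.63 = 240 N.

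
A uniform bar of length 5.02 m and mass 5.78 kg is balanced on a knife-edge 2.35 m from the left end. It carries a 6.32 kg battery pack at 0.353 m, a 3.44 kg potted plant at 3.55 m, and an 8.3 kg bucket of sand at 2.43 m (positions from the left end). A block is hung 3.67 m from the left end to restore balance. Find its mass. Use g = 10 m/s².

m ≈ 5.23 kg

Take moments about the knife-edge (at 2.35 m from the left end).
Beam weight: 5.78 × 10 = 57.8 N down at 2.51 m → arm 0.16 m, τ = 57.8 × 0.16 = 9.248 N·m clockwise.
Battery pack: 6.32 × 10 = 63.2 N down at 0.353 m → arm 1.997 m, τ = 63.2 × 1.997 = 126.2 N·m counterclockwise.
Potted plant: 3.44 × 10 = 34.4 N down at 3.55 m → arm 1.2 m, τ = 34.4 × 1.2 = 41.28 N·m clockwise.
Bucket of sand: 8.3 × 10 = 83 N down at 2.43 m → arm 0.08 m, τ = 83 × 0.08 = 6.64 N·m clockwise.
Net moment of known loads = 69.03 N·m counterclockwise.
An unknown mass m at 3.67 m has arm 1.32 m; its moment is m·g·1.32 clockwise.
Balancing moments: m × 10 × 1.32 = 69.03, giving m = 69.03 / (10 × 1.32) = 5.23 kg.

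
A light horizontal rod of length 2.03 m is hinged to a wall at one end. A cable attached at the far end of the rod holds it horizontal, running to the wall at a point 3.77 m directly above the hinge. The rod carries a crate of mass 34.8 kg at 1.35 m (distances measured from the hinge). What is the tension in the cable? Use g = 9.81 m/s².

Take moments about the hinge.
Crate: 34.8 × 9.81 = 341.4 N down at 1.35 m → arm 1.35 m, τ = 341.4 × 1.35 = 460.9 N·m clockwise.
Total clockwise load moment = 460.9 N·m.
The cable tension T acts at 2.03 m; only its component perpendicular to the rod, T sinθ, produces torque. sinθ = h/√(h²+d²) = 3.77/√(3.77²+2.03²) = 0.8805.
Setting net torque to zero: T × 2.03 × 0.8805 = 460.9 → T = 460.9 / 1.787 = 258 N.

T ≈ 258 N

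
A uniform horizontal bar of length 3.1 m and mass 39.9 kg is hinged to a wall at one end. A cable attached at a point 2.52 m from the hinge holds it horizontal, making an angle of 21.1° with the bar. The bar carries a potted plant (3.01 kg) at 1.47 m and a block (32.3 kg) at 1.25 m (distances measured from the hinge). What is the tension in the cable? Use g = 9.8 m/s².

T ≈ 1150 N

Take moments about the hinge.
Beam weight: 39.9 × 9.8 = 391 N down at 1.55 m → arm 1.55 m, τ = 391 × 1.55 = 606.1 N·m clockwise.
Potted plant: 3.01 × 9.8 = 29.5 N down at 1.47 m → arm 1.47 m, τ = 29.5 × 1.47 = 43.37 N·m clockwise.
Block: 32.3 × 9.8 = 316.5 N down at 1.25 m → arm 1.25 m, τ = 316.5 × 1.25 = 395.6 N·m clockwise.
Total clockwise load moment = 1045 N·m.
The cable tension T acts at 2.52 m; only its component perpendicular to the bar, T sinθ, produces torque. sin 21.1° = 0.36.
For rotational equilibrium, T × 2.52 × 0.36 = 1045, so T = 1045 / 0.9072 = 1150 N.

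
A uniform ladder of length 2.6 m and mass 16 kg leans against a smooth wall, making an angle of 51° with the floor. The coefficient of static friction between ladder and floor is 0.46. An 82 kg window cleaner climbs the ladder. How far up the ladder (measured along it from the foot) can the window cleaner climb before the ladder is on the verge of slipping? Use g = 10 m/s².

Taking torques about the foot of the ladder:
Ladder weight 16×10 = 160 N acts at 1.3 m along the ladder; its horizontal arm is 1.3·cos51° = 0.8181 m → τ = 130.9 N·m clockwise.
Window cleaner weight 82×10 = 820 N at distance d → arm d·cos51° → τ = 820·d·0.6293 clockwise.
Wall normal N at the top has arm L sinθ = 2.021 m counterclockwise, so Στ = 0 gives N·2.021 = 130.9 + 516·d.
ΣFy = 0 ⇒ N_floor = 980 N, so the maximum friction is μ_s·N_floor = 0.46×980 = 450.8 N. ΣFx = 0 ⇒ N_wall = f, so at the slipping point N = 450.8 N.
Substituting: 450.8×2.021 = 130.9 + 516·d ⇒ d = (911.1 − 130.9) / 516 = 1.51 m.

d ≈ 1.51 m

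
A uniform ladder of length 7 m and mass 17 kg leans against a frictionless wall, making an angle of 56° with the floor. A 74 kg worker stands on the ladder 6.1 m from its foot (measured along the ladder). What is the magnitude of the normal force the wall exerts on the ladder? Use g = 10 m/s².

Sum moments about the foot of the ladder (the floor normal and friction both act there and drop out).
Ladder weight 17×10 = 170 N acts at 3.5 m along the ladder; its horizontal arm is 3.5·cos56° = 1.957 m → τ = 332.7 N·m clockwise.
Worker: 74×10 = 740 N at 6.1 m → arm 3.411 m → τ = 2524 N·m clockwise.
Wall normal N acts horizontally at the top; its moment arm is the height L sinθ = 7·sin56° = 5.803 m, counterclockwise.
Balancing moments: N × 5.803 = 2857, giving N = 492 N.

N_wall ≈ 492 N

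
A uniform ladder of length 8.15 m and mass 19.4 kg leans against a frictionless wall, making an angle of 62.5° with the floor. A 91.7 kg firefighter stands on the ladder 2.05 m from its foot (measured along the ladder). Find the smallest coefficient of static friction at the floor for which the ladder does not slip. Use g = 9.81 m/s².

Sum moments about the foot of the ladder (the floor normal and friction both act there and drop out).
Ladder weight 19.4×9.81 = 190.3 N acts at 4.075 m along the ladder; its horizontal arm is 4.075·cos62.5° = 1.882 m → τ = 358.1 N·m clockwise.
Firefighter: 91.7×9.81 = 899.6 N at 2.05 m → arm 0.9466 m → τ = 851.6 N·m clockwise.
Wall normal N acts horizontally at the top; its moment arm is the height L sinθ = 8.15·sin62.5° = 7.229 m, counterclockwise.
For rotational equilibrium, N × 7.229 = 1210, so N = 167.4 N.
ΣFx = 0 ⇒ f = N_wall = 167.4 N. ΣFy = 0 ⇒ N_floor = 1090 N.
μ_min = f / N_floor = 167.4 / 1090 = 0.154.

μ_min ≈ 0.154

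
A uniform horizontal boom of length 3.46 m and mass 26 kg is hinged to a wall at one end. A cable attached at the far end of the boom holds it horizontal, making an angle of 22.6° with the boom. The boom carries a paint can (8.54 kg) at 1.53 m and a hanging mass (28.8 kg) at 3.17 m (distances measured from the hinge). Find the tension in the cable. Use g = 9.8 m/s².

Choose the hinge as the axis so the unknown hinge reaction has zero arm there.
Beam weight: 26 × 9.8 = 254.8 N down at 1.73 m → arm 1.73 m, τ = 254.8 × 1.73 = 440.8 N·m clockwise.
Paint can: 8.54 × 9.8 = 83.69 N down at 1.53 m → arm 1.53 m, τ = 83.69 × 1.53 = 128 N·m clockwise.
Hanging mass: 28.8 × 9.8 = 282.2 N down at 3.17 m → arm 3.17 m, τ = 282.2 × 3.17 = 894.6 N·m clockwise.
Total clockwise load moment = 1463 N·m.
The cable tension T acts at 3.46 m; only its component perpendicular to the boom, T sinθ, produces torque. sin 22.6° = 0.3843.
For rotational equilibrium, T × 3.46 × 0.3843 = 1463, so T = 1463 / 1.33 = 1100 N.

T ≈ 1100 N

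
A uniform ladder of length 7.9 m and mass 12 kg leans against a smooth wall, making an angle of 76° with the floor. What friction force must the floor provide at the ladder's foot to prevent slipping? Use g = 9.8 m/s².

About the foot of the ladder:
Ladder weight 12×9.8 = 117.6 N acts at 3.95 m along the ladder; its horizontal arm is 3.95·cos76° = 0.9556 m → τ = 112.4 N·m clockwise.
Wall normal N acts horizontally at the top; its moment arm is the height L sinθ = 7.9·sin76° = 7.665 m, counterclockwise.
Setting net torque to zero: N × 7.665 = 112.4 → N = 14.7 N.
ΣFx = 0: friction at the foot balances the wall's push, so f = N_wall = 14.7 N.

f ≈ 14.7 N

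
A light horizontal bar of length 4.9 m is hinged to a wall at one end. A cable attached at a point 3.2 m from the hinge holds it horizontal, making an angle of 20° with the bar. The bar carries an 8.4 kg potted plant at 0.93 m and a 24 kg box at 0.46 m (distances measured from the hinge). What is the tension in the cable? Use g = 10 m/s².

About the hinge:
Potted plant: 8.4 × 10 = 84 N down at 0.93 m → arm 0.93 m, τ = 84 × 0.93 = 78.12 N·m clockwise.
Box: 24 × 10 = 240 N down at 0.46 m → arm 0.46 m, τ = 240 × 0.46 = 110.4 N·m clockwise.
Total clockwise load moment = 188.5 N·m.
The cable tension T acts at 3.2 m; only its component perpendicular to the bar, T sinθ, produces torque. sin 20° = 0.342.
Setting net torque to zero: T × 3.2 × 0.342 = 188.5 → T = 188.5 / 1.094 = 172 N.

T ≈ 172 N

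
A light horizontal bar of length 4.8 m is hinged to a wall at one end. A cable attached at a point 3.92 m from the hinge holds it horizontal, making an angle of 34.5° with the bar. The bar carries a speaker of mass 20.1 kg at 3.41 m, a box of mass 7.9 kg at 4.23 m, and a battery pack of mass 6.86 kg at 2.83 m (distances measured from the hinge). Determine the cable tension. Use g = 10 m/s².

Taking torques about the hinge:
Speaker: 20.1 × 10 = 201 N down at 3.41 m → arm 3.41 m, τ = 201 × 3.41 = 685.4 N·m clockwise.
Box: 7.9 × 10 = 79 N down at 4.23 m → arm 4.23 m, τ = 79 × 4.23 = 334.2 N·m clockwise.
Battery pack: 6.86 × 10 = 68.6 N down at 2.83 m → arm 2.83 m, τ = 68.6 × 2.83 = 194.1 N·m clockwise.
Total clockwise load moment = 1214 N·m.
The cable tension T acts at 3.92 m; only its component perpendicular to the bar, T sinθ, produces torque. sin 34.5° = 0.5664.
Balancing moments: T × 3.92 × 0.5664 = 1214, giving T = 1214 / 2.22 = 547 N.

T ≈ 547 N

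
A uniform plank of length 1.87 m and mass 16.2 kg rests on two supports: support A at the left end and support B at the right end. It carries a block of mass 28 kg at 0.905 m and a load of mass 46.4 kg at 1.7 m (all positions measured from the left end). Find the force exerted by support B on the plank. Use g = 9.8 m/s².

R_B ≈ 626 N

Sum moments about support A (its reaction then has zero moment arm).
Beam weight: 16.2 × 9.8 = 158.8 N down at 0.935 m → arm 0.935 m, τ = 158.8 × 0.935 = 148.5 N·m clockwise.
Block: 28 × 9.8 = 274.4 N down at 0.905 m → arm 0.905 m, τ = 274.4 × 0.905 = 248.3 N·m clockwise.
Load: 46.4 × 9.8 = 454.7 N down at 1.7 m → arm 1.7 m, τ = 454.7 × 1.7 = 773 N·m clockwise.
Net load moment about support A = 1170 N·m clockwise.
Reaction R at support B is upward at 1.87 m, arm 1.87 m → moment R × 1.87 counterclockwise.
For rotational equilibrium, R × 1.87 = 1170, so R = 626 N.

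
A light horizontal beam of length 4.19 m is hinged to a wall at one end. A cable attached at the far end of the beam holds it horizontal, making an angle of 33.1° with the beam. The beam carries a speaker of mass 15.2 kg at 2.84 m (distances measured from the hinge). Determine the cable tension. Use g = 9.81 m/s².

Sum moments about the hinge (the unknown hinge reaction has zero arm there).
Speaker: 15.2 × 9.81 = 149.1 N down at 2.84 m → arm 2.84 m, τ = 149.1 × 2.84 = 423.4 N·m clockwise.
Total clockwise load moment = 423.4 N·m.
The cable tension T acts at 4.19 m; only its component perpendicular to the beam, T sinθ, produces torque. sin 33.1° = 0.5461.
Στ = 0 ⇒ T × 4.19 × 0.5461 = 423.4 ⇒ T = 423.4 / 2.288 = 185 N.

T ≈ 185 N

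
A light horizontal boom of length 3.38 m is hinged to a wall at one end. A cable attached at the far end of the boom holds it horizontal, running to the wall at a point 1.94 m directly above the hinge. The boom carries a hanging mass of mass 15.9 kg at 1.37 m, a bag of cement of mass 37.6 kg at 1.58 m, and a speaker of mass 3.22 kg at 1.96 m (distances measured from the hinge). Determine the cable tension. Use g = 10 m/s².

Take moments about the hinge.
Hanging mass: 15.9 × 10 = 159 N down at 1.37 m → arm 1.37 m, τ = 159 × 1.37 = 217.8 N·m clockwise.
Bag of cement: 37.6 × 10 = 376 N down at 1.58 m → arm 1.58 m, τ = 376 × 1.58 = 594.1 N·m clockwise.
Speaker: 3.22 × 10 = 32.2 N down at 1.96 m → arm 1.96 m, τ = 32.2 × 1.96 = 63.11 N·m clockwise.
Total clockwise load moment = 875 N·m.
The cable tension T acts at 3.38 m; only its component perpendicular to the boom, T sinθ, produces torque. sinθ = h/√(h²+d²) = 1.94/√(1.94²+3.38²) = 0.4978.
Setting net torque to zero: T × 3.38 × 0.4978 = 875 → T = 875 / 1.683 = 520 N.

T ≈ 520 N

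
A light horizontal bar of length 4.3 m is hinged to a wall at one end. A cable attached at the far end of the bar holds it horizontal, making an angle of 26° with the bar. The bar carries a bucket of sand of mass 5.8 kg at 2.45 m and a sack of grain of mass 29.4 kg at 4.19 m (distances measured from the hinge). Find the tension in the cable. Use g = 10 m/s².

T ≈ 729 N

Take moments about the hinge.
Bucket of sand: 5.8 × 10 = 58 N down at 2.45 m → arm 2.45 m, τ = 58 × 2.45 = 142.1 N·m clockwise.
Sack of grain: 29.4 × 10 = 294 N down at 4.19 m → arm 4.19 m, τ = 294 × 4.19 = 1232 N·m clockwise.
Total clockwise load moment = 1374 N·m.
The cable tension T acts at 4.3 m; only its component perpendicular to the bar, T sinθ, produces torque. sin 26° = 0.4384.
Setting net torque to zero: T × 4.3 × 0.4384 = 1374 → T = 1374 / 1.885 = 729 N.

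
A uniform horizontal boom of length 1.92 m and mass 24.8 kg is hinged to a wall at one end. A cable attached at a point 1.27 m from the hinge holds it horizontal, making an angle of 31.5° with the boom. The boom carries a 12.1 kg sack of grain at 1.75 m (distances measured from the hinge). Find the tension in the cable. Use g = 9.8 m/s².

T ≈ 664 N

Choose the hinge as the axis so the unknown hinge reaction has zero arm there.
Beam weight: 24.8 × 9.8 = 243 N down at 0.96 m → arm 0.96 m, τ = 243 × 0.96 = 233.3 N·m clockwise.
Sack of grain: 12.1 × 9.8 = 118.6 N down at 1.75 m → arm 1.75 m, τ = 118.6 × 1.75 = 207.5 N·m clockwise.
Total clockwise load moment = 440.8 N·m.
The cable tension T acts at 1.27 m; only its component perpendicular to the boom, T sinθ, produces torque. sin 31.5° = 0.5225.
Setting net torque to zero: T × 1.27 × 0.5225 = 440.8 → T = 440.8 / 0.6636 = 664 N.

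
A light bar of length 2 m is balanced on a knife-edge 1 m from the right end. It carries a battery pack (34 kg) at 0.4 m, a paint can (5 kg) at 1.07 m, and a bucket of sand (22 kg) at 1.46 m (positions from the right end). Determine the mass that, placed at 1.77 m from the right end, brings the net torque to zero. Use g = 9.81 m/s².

About the knife-edge (at 1 m from the right end):
Battery pack: 34 × 9.81 = 333.5 N down at 0.4 m → arm 0.6 m, τ = 333.5 × 0.6 = 200.1 N·m clockwise.
Paint can: 5 × 9.81 = 49.05 N down at 1.07 m → arm 0.07 m, τ = 49.05 × 0.07 = 3.433 N·m counterclockwise.
Bucket of sand: 22 × 9.81 = 215.8 N down at 1.46 m → arm 0.46 m, τ = 215.8 × 0.46 = 99.27 N·m counterclockwise.
Net moment of known loads = 97.4 N·m clockwise.
An unknown mass m at 1.77 m has arm 0.77 m; its moment is m·g·0.77 counterclockwise.
Balancing moments: m × 9.81 × 0.77 = 97.4, giving m = 97.4 / (9.81 × 0.77) = 12.9 kg.

m ≈ 12.9 kg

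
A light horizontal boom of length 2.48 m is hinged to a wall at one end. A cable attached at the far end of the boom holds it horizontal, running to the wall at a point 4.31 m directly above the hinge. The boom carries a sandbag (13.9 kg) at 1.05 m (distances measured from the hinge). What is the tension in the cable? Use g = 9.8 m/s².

Sum moments about the hinge (the unknown hinge reaction has zero arm there).
Sandbag: 13.9 × 9.8 = 136.2 N down at 1.05 m → arm 1.05 m, τ = 136.2 × 1.05 = 143 N·m clockwise.
Total clockwise load moment = 143 N·m.
The cable tension T acts at 2.48 m; only its component perpendicular to the boom, T sinθ, produces torque. sinθ = h/√(h²+d²) = 4.31/√(4.31²+2.48²) = 0.8668.
For rotational equilibrium, T × 2.48 × 0.8668 = 143, so T = 143 / 2.15 = 66.5 N.

T ≈ 66.5 N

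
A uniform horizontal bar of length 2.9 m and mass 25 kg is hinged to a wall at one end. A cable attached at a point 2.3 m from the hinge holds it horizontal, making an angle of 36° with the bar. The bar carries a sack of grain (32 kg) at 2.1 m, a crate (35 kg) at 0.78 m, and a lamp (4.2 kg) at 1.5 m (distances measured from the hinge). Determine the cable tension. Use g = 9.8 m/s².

T ≈ 993 N

Choose the hinge as the axis so the unknown hinge reaction has zero arm there.
Beam weight: 25 × 9.8 = 245 N down at 1.45 m → arm 1.45 m, τ = 245 × 1.45 = 355.2 N·m clockwise.
Sack of grain: 32 × 9.8 = 313.6 N down at 2.1 m → arm 2.1 m, τ = 313.6 × 2.1 = 658.6 N·m clockwise.
Crate: 35 × 9.8 = 343 N down at 0.78 m → arm 0.78 m, τ = 343 × 0.78 = 267.5 N·m clockwise.
Lamp: 4.2 × 9.8 = 41.16 N down at 1.5 m → arm 1.5 m, τ = 41.16 × 1.5 = 61.74 N·m clockwise.
Total clockwise load moment = 1343 N·m.
The cable tension T acts at 2.3 m; only its component perpendicular to the bar, T sinθ, produces torque. sin 36° = 0.5878.
Setting net torque to zero: T × 2.3 × 0.5878 = 1343 → T = 1343 / 1.352 = 993 N.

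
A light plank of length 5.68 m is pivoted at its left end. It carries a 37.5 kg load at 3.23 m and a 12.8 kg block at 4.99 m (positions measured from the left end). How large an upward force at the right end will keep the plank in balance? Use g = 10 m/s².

F ≈ 326 N

Sum moments about the left end (the unknown pivot reaction has zero arm there).
Load: 37.5 × 10 = 375 N down at 3.23 m → arm 3.23 m, τ = 375 × 3.23 = 1211 N·m clockwise.
Block: 12.8 × 10 = 128 N down at 4.99 m → arm 4.99 m, τ = 128 × 4.99 = 638.7 N·m clockwise.
Net moment of the loads = 1850 N·m clockwise.
The upward force F acts at the right end, arm 5.68 m, giving F × 5.68 counterclockwise.
Setting net torque to zero: F × 5.68 = 1850 → F = 1850 / 5.68 = 326 N.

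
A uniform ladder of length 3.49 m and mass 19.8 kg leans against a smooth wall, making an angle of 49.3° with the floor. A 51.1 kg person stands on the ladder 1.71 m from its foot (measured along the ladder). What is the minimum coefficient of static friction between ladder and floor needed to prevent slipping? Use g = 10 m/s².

Taking torques about the foot of the ladder:
Ladder weight 19.8×10 = 198 N acts at 1.745 m along the ladder; its horizontal arm is 1.745·cos49.3° = 1.138 m → τ = 225.3 N·m clockwise.
Person: 51.1×10 = 511 N at 1.71 m → arm 1.115 m → τ = 569.8 N·m clockwise.
Wall normal N acts horizontally at the top; its moment arm is the height L sinθ = 3.49·sin49.3° = 2.646 m, counterclockwise.
Setting net torque to zero: N × 2.646 = 795.1 → N = 300.5 N.
ΣFx = 0 ⇒ f = N_wall = 300.5 N. ΣFy = 0 ⇒ N_floor = 709 N.
μ_min = f / N_floor = 300.5 / 709 = 0.424.

μ_min ≈ 0.424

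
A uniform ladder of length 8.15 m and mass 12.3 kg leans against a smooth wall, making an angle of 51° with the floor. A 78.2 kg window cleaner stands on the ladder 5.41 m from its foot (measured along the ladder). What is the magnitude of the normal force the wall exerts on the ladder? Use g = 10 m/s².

N_wall ≈ 470 N

About the foot of the ladder:
Ladder weight 12.3×10 = 123 N acts at 4.075 m along the ladder; its horizontal arm is 4.075·cos51° = 2.564 m → τ = 315.4 N·m clockwise.
Window cleaner: 78.2×10 = 782 N at 5.41 m → arm 3.405 m → τ = 2663 N·m clockwise.
Wall normal N acts horizontally at the top; its moment arm is the height L sinθ = 8.15·sin51° = 6.334 m, counterclockwise.
Balancing moments: N × 6.334 = 2978, giving N = 470 N.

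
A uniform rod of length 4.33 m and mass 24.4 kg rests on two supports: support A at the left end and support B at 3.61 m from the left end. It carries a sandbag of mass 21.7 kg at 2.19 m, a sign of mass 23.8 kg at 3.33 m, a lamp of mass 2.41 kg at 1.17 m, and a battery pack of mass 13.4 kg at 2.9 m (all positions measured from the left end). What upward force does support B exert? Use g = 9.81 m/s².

Take moments about support A.
Beam weight: 24.4 × 9.81 = 239.4 N down at 2.165 m → arm 2.165 m, τ = 239.4 × 2.165 = 518.3 N·m clockwise.
Sandbag: 21.7 × 9.81 = 212.9 N down at 2.19 m → arm 2.19 m, τ = 212.9 × 2.19 = 466.3 N·m clockwise.
Sign: 23.8 × 9.81 = 233.5 N down at 3.33 m → arm 3.33 m, τ = 233.5 × 3.33 = 777.6 N·m clockwise.
Lamp: 2.41 × 9.81 = 23.64 N down at 1.17 m → arm 1.17 m, τ = 23.64 × 1.17 = 27.66 N·m clockwise.
Battery pack: 13.4 × 9.81 = 131.5 N down at 2.9 m → arm 2.9 m, τ = 131.5 × 2.9 = 381.3 N·m clockwise.
Net load moment about support A = 2171 N·m clockwise.
Reaction R at support B is upward at 3.61 m, arm 3.61 m → moment R × 3.61 counterclockwise.
For rotational equilibrium, R × 3.61 = 2171, so R = 601 N.

R_B ≈ 601 N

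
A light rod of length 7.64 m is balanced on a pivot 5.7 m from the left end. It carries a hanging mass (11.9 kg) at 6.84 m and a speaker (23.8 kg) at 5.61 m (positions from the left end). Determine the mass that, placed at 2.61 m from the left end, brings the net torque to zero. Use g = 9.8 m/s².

m ≈ 3.7 kg

Take moments about the pivot (at 5.7 m from the left end).
Hanging mass: 11.9 × 9.8 = 116.6 N down at 6.84 m → arm 1.14 m, τ = 116.6 × 1.14 = 132.9 N·m clockwise.
Speaker: 23.8 × 9.8 = 233.2 N down at 5.61 m → arm 0.09 m, τ = 233.2 × 0.09 = 20.99 N·m counterclockwise.
Net moment of known loads = 111.9 N·m clockwise.
An unknown mass m at 2.61 m has arm 3.09 m; its moment is m·g·3.09 counterclockwise.
Setting net torque to zero: m × 9.8 × 3.09 = 111.9 → m = 111.9 / (9.8 × 3.09) = 3.7 kg.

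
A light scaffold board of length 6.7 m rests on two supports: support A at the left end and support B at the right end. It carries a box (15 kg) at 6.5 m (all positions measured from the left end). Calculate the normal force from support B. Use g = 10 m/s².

R_B ≈ 146 N

Taking torques about support A:
Box: 15 × 10 = 150 N down at 6.5 m → arm 6.5 m, τ = 150 × 6.5 = 975 N·m clockwise.
Net load moment about support A = 975 N·m clockwise.
Reaction R at support B is upward at 6.7 m, arm 6.7 m → moment R × 6.7 counterclockwise.
For rotational equilibrium, R × 6.7 = 975, so R = 146 N.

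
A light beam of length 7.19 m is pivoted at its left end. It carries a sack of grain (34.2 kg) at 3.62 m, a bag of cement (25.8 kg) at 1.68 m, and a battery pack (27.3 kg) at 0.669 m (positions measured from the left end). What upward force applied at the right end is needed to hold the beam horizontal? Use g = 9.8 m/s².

Take moments about the left end.
Sack of grain: 34.2 × 9.8 = 335.2 N down at 3.62 m → arm 3.62 m, τ = 335.2 × 3.62 = 1213 N·m clockwise.
Bag of cement: 25.8 × 9.8 = 252.8 N down at 1.68 m → arm 1.68 m, τ = 252.8 × 1.68 = 424.7 N·m clockwise.
Battery pack: 27.3 × 9.8 = 267.5 N down at 0.669 m → arm 0.669 m, τ = 267.5 × 0.669 = 179 N·m clockwise.
Net moment of the loads = 1817 N·m clockwise.
The upward force F acts at the right end, arm 7.19 m, giving F × 7.19 counterclockwise.
Στ = 0 ⇒ F × 7.19 = 1817 ⇒ F = 1817 / 7.19 = 253 N.

F ≈ 253 N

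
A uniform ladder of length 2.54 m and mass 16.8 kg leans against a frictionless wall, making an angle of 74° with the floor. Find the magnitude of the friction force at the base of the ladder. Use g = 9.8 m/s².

Taking torques about the foot of the ladder:
Ladder weight 16.8×9.8 = 164.6 N acts at 1.27 m along the ladder; its horizontal arm is 1.27·cos74° = 0.3501 m → τ = 57.63 N·m clockwise.
Wall normal N acts horizontally at the top; its moment arm is the height L sinθ = 2.54·sin74° = 2.442 m, counterclockwise.
For rotational equilibrium, N × 2.442 = 57.63, so N = 23.6 N.
ΣFx = 0: friction at the foot balances the wall's push, so f = N_wall = 23.6 N.

f ≈ 23.6 N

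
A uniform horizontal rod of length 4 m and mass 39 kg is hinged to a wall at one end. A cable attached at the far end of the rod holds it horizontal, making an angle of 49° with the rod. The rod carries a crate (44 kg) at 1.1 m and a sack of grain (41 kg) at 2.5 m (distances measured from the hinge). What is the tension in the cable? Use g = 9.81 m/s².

Choose the hinge as the axis so the unknown hinge reaction has zero arm there.
Beam weight: 39 × 9.81 = 382.6 N down at 2 m → arm 2 m, τ = 382.6 × 2 = 765.2 N·m clockwise.
Crate: 44 × 9.81 = 431.6 N down at 1.1 m → arm 1.1 m, τ = 431.6 × 1.1 = 474.8 N·m clockwise.
Sack of grain: 41 × 9.81 = 402.2 N down at 2.5 m → arm 2.5 m, τ = 402.2 × 2.5 = 1006 N·m clockwise.
Total clockwise load moment = 2246 N·m.
The cable tension T acts at 4 m; only its component perpendicular to the rod, T sinθ, produces torque. sin 49° = 0.7547.
For rotational equilibrium, T × 4 × 0.7547 = 2246, so T = 2246 / 3.019 = 744 N.

T ≈ 744 N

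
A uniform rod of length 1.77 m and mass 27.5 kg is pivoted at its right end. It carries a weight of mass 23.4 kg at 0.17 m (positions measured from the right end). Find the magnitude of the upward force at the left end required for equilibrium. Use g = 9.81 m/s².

F ≈ 157 N

About the right end:
Beam weight: 27.5 × 9.81 = 269.8 N down at 0.885 m → arm 0.885 m, τ = 269.8 × 0.885 = 238.8 N·m counterclockwise.
Weight: 23.4 × 9.81 = 229.6 N down at 0.17 m → arm 0.17 m, τ = 229.6 × 0.17 = 39.03 N·m counterclockwise.
Net moment of the loads = 277.8 N·m counterclockwise.
The upward force F acts at the left end, arm 1.77 m, giving F × 1.77 clockwise.
Setting net torque to zero: F × 1.77 = 277.8 → F = 277.8 / 1.77 = 157 N.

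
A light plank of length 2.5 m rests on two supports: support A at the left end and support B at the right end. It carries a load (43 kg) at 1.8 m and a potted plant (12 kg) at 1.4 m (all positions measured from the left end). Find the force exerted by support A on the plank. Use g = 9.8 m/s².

Sum moments about support B (its reaction then has zero moment arm).
Load: 43 × 9.8 = 421.4 N down at 1.8 m → arm 0.7 m, τ = 421.4 × 0.7 = 295 N·m counterclockwise.
Potted plant: 12 × 9.8 = 117.6 N down at 1.4 m → arm 1.1 m, τ = 117.6 × 1.1 = 129.4 N·m counterclockwise.
Net load moment about support B = 424.4 N·m counterclockwise.
Reaction R at support A is upward at 0 m, arm 2.5 m → moment R × 2.5 clockwise.
For rotational equilibrium, R × 2.5 = 424.4, so R = 170 N.

R_A ≈ 170 N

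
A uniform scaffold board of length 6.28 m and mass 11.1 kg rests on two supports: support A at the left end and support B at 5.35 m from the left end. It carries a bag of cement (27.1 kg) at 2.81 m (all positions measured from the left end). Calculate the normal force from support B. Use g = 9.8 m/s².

Take moments about support A.
Beam weight: 11.1 × 9.8 = 108.8 N down at 3.14 m → arm 3.14 m, τ = 108.8 × 3.14 = 341.6 N·m clockwise.
Bag of cement: 27.1 × 9.8 = 265.6 N down at 2.81 m → arm 2.81 m, τ = 265.6 × 2.81 = 746.3 N·m clockwise.
Net load moment about support A = 1088 N·m clockwise.
Reaction R at support B is upward at 5.35 m, arm 5.35 m → moment R × 5.35 counterclockwise.
Setting net torque to zero: R × 5.35 = 1088 → R = 203 N.

R_B ≈ 203 N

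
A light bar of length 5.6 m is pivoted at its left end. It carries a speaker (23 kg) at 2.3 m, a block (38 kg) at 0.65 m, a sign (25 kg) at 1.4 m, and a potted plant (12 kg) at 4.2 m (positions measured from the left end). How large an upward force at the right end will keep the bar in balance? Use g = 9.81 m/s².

F ≈ 286 N

About the left end:
Speaker: 23 × 9.81 = 225.6 N down at 2.3 m → arm 2.3 m, τ = 225.6 × 2.3 = 518.9 N·m clockwise.
Block: 38 × 9.81 = 372.8 N down at 0.65 m → arm 0.65 m, τ = 372.8 × 0.65 = 242.3 N·m clockwise.
Sign: 25 × 9.81 = 245.2 N down at 1.4 m → arm 1.4 m, τ = 245.2 × 1.4 = 343.3 N·m clockwise.
Potted plant: 12 × 9.81 = 117.7 N down at 4.2 m → arm 4.2 m, τ = 117.7 × 4.2 = 494.3 N·m clockwise.
Net moment of the loads = 1599 N·m clockwise.
The upward force F acts at the right end, arm 5.6 m, giving F × 5.6 counterclockwise.
Balancing moments: F × 5.6 = 1599, giving F = 1599 / 5.6 = 286 N.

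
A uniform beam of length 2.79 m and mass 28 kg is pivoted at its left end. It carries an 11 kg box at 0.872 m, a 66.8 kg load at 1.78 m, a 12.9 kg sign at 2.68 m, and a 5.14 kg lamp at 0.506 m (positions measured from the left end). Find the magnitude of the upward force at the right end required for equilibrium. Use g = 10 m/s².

F ≈ 734 N

Sum moments about the left end (the unknown pivot reaction has zero arm there).
Beam weight: 28 × 10 = 280 N down at 1.395 m → arm 1.395 m, τ = 280 × 1.395 = 390.6 N·m clockwise.
Box: 11 × 10 = 110 N down at 0.872 m → arm 0.872 m, τ = 110 × 0.872 = 95.92 N·m clockwise.
Load: 66.8 × 10 = 668 N down at 1.78 m → arm 1.78 m, τ = 668 × 1.78 = 1189 N·m clockwise.
Sign: 12.9 × 10 = 129 N down at 2.68 m → arm 2.68 m, τ = 129 × 2.68 = 345.7 N·m clockwise.
Lamp: 5.14 × 10 = 51.4 N down at 0.506 m → arm 0.506 m, τ = 51.4 × 0.506 = 26.01 N·m clockwise.
Net moment of the loads = 2047 N·m clockwise.
The upward force F acts at the right end, arm 2.79 m, giving F × 2.79 counterclockwise.
Στ = 0 ⇒ F × 2.79 = 2047 ⇒ F = 2047 / 2.79 = 734 N.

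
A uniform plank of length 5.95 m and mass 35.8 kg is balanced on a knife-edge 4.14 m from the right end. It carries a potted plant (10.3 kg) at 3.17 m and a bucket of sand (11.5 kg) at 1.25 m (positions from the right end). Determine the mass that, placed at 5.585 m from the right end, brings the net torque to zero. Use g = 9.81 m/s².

m ≈ 58.8 kg

Take moments about the knife-edge (at 4.14 m from the right end).
Beam weight: 35.8 × 9.81 = 351.2 N down at 2.975 m → arm 1.165 m, τ = 351.2 × 1.165 = 409.1 N·m clockwise.
Potted plant: 10.3 × 9.81 = 101 N down at 3.17 m → arm 0.97 m, τ = 101 × 0.97 = 97.97 N·m clockwise.
Bucket of sand: 11.5 × 9.81 = 112.8 N down at 1.25 m → arm 2.89 m, τ = 112.8 × 2.89 = 326 N·m clockwise.
Net moment of known loads = 833.1 N·m clockwise.
An unknown mass m at 5.585 m has arm 1.445 m; its moment is m·g·1.445 counterclockwise.
For rotational equilibrium, m × 9.81 × 1.445 = 833.1, so m = 833.1 / (9.81 × 1.445) = 58.8 kg.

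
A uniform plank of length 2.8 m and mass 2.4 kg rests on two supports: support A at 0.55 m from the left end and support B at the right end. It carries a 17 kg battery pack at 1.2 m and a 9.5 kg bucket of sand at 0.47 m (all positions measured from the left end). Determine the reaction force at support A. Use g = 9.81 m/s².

Choose support B as the axis so its reaction then has zero moment arm.
Beam weight: 2.4 × 9.81 = 23.54 N down at 1.4 m → arm 1.4 m, τ = 23.54 × 1.4 = 32.96 N·m counterclockwise.
Battery pack: 17 × 9.81 = 166.8 N down at 1.2 m → arm 1.6 m, τ = 166.8 × 1.6 = 266.9 N·m counterclockwise.
Bucket of sand: 9.5 × 9.81 = 93.2 N down at 0.47 m → arm 2.33 m, τ = 93.2 × 2.33 = 217.2 N·m counterclockwise.
Net load moment about support B = 517.1 N·m counterclockwise.
Reaction R at support A is upward at 0.55 m, arm 2.25 m → moment R × 2.25 clockwise.
For rotational equilibrium, R × 2.25 = 517.1, so R = 230 N.

R_A ≈ 230 N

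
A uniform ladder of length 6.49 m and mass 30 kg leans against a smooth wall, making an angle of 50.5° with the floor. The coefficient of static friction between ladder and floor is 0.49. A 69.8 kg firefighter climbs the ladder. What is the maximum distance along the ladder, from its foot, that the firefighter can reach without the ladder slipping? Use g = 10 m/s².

About the foot of the ladder:
Ladder weight 30×10 = 300 N acts at 3.245 m along the ladder; its horizontal arm is 3.245·cos50.5° = 2.064 m → τ = 619.2 N·m clockwise.
Firefighter weight 69.8×10 = 698 N at distance d → arm d·cos50.5° → τ = 698·d·0.6361 clockwise.
Wall normal N at the top has arm L sinθ = 5.008 m counterclockwise, so Στ = 0 gives N·5.008 = 619.2 + 444·d.
ΣFy = 0 ⇒ N_floor = 998 N, so the maximum friction is μ_s·N_floor = 0.49×998 = 489 N. ΣFx = 0 ⇒ N_wall = f, so at the slipping point N = 489 N.
Substituting: 489×5.008 = 619.2 + 444·d ⇒ d = (2449 − 619.2) / 444 = 4.12 m.

d ≈ 4.12 m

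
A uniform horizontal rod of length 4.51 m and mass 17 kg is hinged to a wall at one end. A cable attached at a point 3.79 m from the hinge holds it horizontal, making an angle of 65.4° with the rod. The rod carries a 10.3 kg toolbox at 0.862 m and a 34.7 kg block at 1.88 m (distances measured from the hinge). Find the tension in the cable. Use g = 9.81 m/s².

T ≈ 320 N

Take moments about the hinge.
Beam weight: 17 × 9.81 = 166.8 N down at 2.255 m → arm 2.255 m, τ = 166.8 × 2.255 = 376.1 N·m clockwise.
Toolbox: 10.3 × 9.81 = 101 N down at 0.862 m → arm 0.862 m, τ = 101 × 0.862 = 87.06 N·m clockwise.
Block: 34.7 × 9.81 = 340.4 N down at 1.88 m → arm 1.88 m, τ = 340.4 × 1.88 = 640 N·m clockwise.
Total clockwise load moment = 1103 N·m.
The cable tension T acts at 3.79 m; only its component perpendicular to the rod, T sinθ, produces torque. sin 65.4° = 0.9092.
Setting net torque to zero: T × 3.79 × 0.9092 = 1103 → T = 1103 / 3.446 = 320 N.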